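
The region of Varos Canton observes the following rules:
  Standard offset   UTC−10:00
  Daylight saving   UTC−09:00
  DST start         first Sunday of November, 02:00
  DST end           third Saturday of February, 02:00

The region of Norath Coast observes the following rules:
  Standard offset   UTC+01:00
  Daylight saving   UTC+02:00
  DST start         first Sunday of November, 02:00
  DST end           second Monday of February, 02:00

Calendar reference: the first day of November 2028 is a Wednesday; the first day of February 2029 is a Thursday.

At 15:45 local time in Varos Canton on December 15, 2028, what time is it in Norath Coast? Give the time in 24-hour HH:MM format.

02:45

1 November 2028 is a Wednesday, so the first Sunday is November 5.
1 February 2029 is a Thursday, so the first Saturday is February 3 and the third is February 17.
December 15, 2028 falls between 5 November 2028 and 17 February 2029, so daylight saving is in effect and Varos Canton is at UTC−09:00.
15:45 Varos Canton + 9h = 00:45 UTC (rolling into the next day, 16 December 2028).
1 November 2028 is a Wednesday, so the first Sunday is November 5.
1 February 2029 is a Thursday, so the first Monday is February 5 and the second is February 12.
At the standard offset (UTC+01:00), 00:45 UTC + 1h = 01:45 Norath Coast standard time.
The standard-time date in Norath Coast, December 16, 2028, lies within the daylight-saving period (5 November 2028 – 12 February 2029), so Norath Coast is on daylight time, UTC+02:00.
00:45 UTC + 2h = 02:45 Norath Coast.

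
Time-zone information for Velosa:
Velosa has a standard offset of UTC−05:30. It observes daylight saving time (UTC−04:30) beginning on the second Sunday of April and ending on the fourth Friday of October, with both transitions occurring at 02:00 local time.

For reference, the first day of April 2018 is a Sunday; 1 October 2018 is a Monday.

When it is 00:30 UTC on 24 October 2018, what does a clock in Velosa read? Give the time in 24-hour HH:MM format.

1 April 2018 is a Sunday, so the first Sunday is April 1 and the second is April 8.
1 October 2018 is a Monday, so the first Friday is October 5 and the fourth is October 26.
At the standard offset (UTC−05:30), 00:30 UTC − 5h30m = 19:00 Velosa standard time (rolling into the previous day, 23 October 2018).
The standard-time date in Velosa, 23 October 2018, falls between 8 April and 26 October, so daylight saving is in effect and Velosa is at UTC−04:30.
00:30 UTC − 4h30m = 20:00 local (rolling into the previous day, 23 October 2018).

20:00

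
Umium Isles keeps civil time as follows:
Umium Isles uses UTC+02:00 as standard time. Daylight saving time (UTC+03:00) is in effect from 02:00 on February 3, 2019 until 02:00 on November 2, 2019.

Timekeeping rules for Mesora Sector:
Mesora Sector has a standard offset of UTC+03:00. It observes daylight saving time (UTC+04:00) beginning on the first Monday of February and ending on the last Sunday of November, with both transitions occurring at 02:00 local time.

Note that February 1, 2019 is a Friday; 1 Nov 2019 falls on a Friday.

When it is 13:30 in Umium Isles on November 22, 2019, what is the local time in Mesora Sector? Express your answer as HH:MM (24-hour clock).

Daylight saving runs 3 February – 2 November; November 22, 2019 is outside that window, so Umium Isles is on standard time at UTC+02:00.
13:30 Umium Isles − 2h = 11:30 UTC.
1 February 2019 is a Friday, so the first Monday is February 4.
1 November 2019 is a Friday, so Sundays fall on 3, 10, 17, 24; the last is November 24.
At the standard offset (UTC+03:00), 11:30 UTC + 3h = 14:30 Mesora Sector standard time.
The standard-time date in Mesora Sector, November 22, 2019, falls between 4 February and 24 November, so daylight saving is in effect and Mesora Sector is at UTC+04:00.
11:30 UTC + 4h = 15:30 Mesora Sector.

15:30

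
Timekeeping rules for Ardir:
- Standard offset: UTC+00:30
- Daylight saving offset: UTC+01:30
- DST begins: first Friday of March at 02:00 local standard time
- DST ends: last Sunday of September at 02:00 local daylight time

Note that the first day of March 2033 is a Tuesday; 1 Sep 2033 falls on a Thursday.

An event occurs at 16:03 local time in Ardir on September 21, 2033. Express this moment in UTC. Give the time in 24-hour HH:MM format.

1 March 2033 is a Tuesday, so the first Friday is March 4.
1 September 2033 is a Thursday, so Sundays fall on 4, 11, 18, 25; the last is September 25.
Daylight saving runs 4 March – 25 September; September 21, 2033 is inside that window, so Ardir is at UTC+01:30.
16:03 local − 1h30m = 14:33 UTC.

14:33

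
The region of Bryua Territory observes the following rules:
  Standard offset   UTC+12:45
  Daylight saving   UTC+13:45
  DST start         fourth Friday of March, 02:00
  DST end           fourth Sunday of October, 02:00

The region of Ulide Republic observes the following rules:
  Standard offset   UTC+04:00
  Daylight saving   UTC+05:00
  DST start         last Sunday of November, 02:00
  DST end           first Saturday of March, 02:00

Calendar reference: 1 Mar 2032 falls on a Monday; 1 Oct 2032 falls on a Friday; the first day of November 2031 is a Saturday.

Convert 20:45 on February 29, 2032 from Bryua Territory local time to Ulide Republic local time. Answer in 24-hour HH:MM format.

13:00

1 March 2032 is a Monday, so the first Friday is March 5 and the fourth is March 26.
1 October 2032 is a Friday, so the first Sunday is October 3 and the fourth is October 24.
February 29, 2032 does not fall between 26 March and 24 October, so daylight saving is not in effect and Bryua Territory is at UTC+12:45.
20:45 Bryua Territory − 12h45m = 08:00 UTC.
1 November 2031 is a Saturday, so Sundays fall on 2, 9, 16, 23, 30; the last is November 30.
1 March 2032 is a Monday, so the first Saturday is March 6.
At the standard offset (UTC+04:00), 08:00 UTC + 4h = 12:00 Ulide Republic standard time.
The standard-time date in Ulide Republic, February 29, 2032, falls between 30 November 2031 and 6 March 2032, so daylight saving is in effect and Ulide Republic is at UTC+05:00.
08:00 UTC + 5h = 13:00 Ulide Republic.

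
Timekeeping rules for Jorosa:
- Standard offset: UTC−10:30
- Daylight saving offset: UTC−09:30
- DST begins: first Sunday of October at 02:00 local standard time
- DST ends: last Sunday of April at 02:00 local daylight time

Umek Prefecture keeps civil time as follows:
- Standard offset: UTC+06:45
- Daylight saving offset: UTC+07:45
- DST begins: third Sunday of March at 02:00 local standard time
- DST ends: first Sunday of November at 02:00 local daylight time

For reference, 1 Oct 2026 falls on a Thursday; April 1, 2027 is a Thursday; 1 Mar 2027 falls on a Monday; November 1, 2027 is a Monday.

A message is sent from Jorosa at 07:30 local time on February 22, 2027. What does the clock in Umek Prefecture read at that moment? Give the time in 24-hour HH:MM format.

1 October 2026 is a Thursday, so the first Sunday is October 4.
1 April 2027 is a Thursday, so Sundays fall on 4, 11, 18, 25; the last is April 25.
Daylight saving runs 4 October 2026 – 25 April 2027; February 22, 2027 is inside that window, so Jorosa is at UTC−09:30.
07:30 Jorosa + 9h30m = 17:00 UTC.
1 March 2027 is a Monday, so the first Sunday is March 7 and the third is March 21.
1 November 2027 is a Monday, so the first Sunday is November 7.
At the standard offset (UTC+06:45), 17:00 UTC + 6h45m = 23:45 Umek Prefecture standard time.
Daylight saving runs 21 March – 7 November; the standard-time date in Umek Prefecture, February 22, 2027, is outside that window, so Umek Prefecture is on standard time at UTC+06:45.
17:00 UTC + 6h45m = 23:45 Umek Prefecture.

23:45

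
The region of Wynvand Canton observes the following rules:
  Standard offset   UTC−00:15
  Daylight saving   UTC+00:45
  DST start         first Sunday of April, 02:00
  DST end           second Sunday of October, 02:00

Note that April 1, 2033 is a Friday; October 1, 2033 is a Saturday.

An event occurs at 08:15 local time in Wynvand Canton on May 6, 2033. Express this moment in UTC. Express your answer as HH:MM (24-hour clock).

1 April 2033 is a Friday, so the first Sunday is April 3.
1 October 2033 is a Saturday, so the first Sunday is October 2 and the second is October 9.
May 6, 2033 falls between 3 April and 9 October, so daylight saving is in effect and Wynvand Canton is at UTC+00:45.
08:15 local − 0h45m = 07:30 UTC.

07:30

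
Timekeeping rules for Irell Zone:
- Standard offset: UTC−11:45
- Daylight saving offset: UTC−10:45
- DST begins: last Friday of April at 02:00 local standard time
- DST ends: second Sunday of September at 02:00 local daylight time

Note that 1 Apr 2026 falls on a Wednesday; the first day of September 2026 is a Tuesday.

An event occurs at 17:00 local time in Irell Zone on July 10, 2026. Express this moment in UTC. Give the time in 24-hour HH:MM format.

03:45

1 April 2026 is a Wednesday, so Fridays fall on 3, 10, 17, 24; the last is April 24.
1 September 2026 is a Tuesday, so the first Sunday is September 6 and the second is September 13.
Daylight saving runs 24 April – 13 September; July 10, 2026 is inside that window, so Irell Zone is at UTC−10:45.
17:00 local + 10h45m = 03:45 UTC (rolling into the next day, 11 July 2026).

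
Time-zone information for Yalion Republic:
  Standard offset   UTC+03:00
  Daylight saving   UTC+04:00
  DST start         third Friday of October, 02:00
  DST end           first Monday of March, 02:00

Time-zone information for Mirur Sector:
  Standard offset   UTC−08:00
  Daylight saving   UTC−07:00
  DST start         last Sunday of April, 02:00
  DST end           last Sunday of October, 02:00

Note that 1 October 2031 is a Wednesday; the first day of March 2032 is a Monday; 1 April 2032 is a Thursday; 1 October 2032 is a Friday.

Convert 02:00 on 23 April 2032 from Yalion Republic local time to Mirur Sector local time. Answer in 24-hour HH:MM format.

15:00

1 October 2031 is a Wednesday, so the first Friday is October 3 and the third is October 17.
1 March 2032 is a Monday, so the first Monday is March 1.
23 April 2032 is outside the daylight-saving period (17 October 2031 – 1 March 2032), so Yalion Republic is on standard time, UTC+03:00.
02:00 Yalion Republic − 3h = 23:00 UTC (rolling into the previous day, 22 April 2032).
1 April 2032 is a Thursday, so Sundays fall on 4, 11, 18, 25; the last is April 25.
1 October 2032 is a Friday, so Sundays fall on 3, 10, 17, 24, 31; the last is October 31.
At the standard offset (UTC−08:00), 23:00 UTC − 8h = 15:00 Mirur Sector standard time.
Daylight saving runs 25 April – 31 October; the standard-time date in Mirur Sector, 22 April 2032, is outside that window, so Mirur Sector is on standard time at UTC−08:00.
23:00 UTC − 8h = 15:00 Mirur Sector.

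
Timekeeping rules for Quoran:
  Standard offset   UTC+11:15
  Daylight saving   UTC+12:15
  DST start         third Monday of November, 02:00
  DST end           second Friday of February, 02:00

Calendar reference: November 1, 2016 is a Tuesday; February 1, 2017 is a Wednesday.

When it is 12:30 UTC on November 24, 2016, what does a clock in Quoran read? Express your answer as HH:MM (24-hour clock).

1 November 2016 is a Tuesday, so the first Monday is November 7 and the third is November 21.
1 February 2017 is a Wednesday, so the first Friday is February 3 and the second is February 10.
At the standard offset (UTC+11:15), 12:30 UTC + 11h15m = 23:45 Quoran standard time.
The standard-time date in Quoran, November 24, 2016, falls between 21 November 2016 and 10 February 2017, so daylight saving is in effect and Quoran is at UTC+12:15.
12:30 UTC + 12h15m = 00:45 local (rolling into the next day, 25 November 2016).

00:45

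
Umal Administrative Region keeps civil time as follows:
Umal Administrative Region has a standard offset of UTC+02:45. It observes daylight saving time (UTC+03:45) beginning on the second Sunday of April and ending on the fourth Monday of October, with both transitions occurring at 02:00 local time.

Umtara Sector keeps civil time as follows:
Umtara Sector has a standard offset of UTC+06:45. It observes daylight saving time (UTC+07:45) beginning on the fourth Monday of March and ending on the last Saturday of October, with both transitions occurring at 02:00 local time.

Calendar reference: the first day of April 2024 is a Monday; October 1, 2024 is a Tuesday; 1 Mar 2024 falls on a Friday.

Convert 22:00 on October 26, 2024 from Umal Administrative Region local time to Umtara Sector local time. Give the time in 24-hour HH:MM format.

1 April 2024 is a Monday, so the first Sunday is April 7 and the second is April 14.
1 October 2024 is a Tuesday, so the first Monday is October 7 and the fourth is October 28.
October 26, 2024 falls between 14 April and 28 October, so daylight saving is in effect and Umal Administrative Region is at UTC+03:45.
22:00 Umal Administrative Region − 3h45m = 18:15 UTC.
1 March 2024 is a Friday, so the first Monday is March 4 and the fourth is March 25.
1 October 2024 is a Tuesday, so Saturdays fall on 5, 12, 19, 26; the last is October 26.
At the standard offset (UTC+06:45), 18:15 UTC + 6h45m = 01:00 Umtara Sector standard time (rolling into the next day, 27 October 2024).
Daylight saving runs 25 March – 26 October; the standard-time date in Umtara Sector, October 27, 2024, is outside that window, so Umtara Sector is on standard time at UTC+06:45.
18:15 UTC + 6h45m = 01:00 Umtara Sector (rolling into the next day, 27 October 2024).

01:00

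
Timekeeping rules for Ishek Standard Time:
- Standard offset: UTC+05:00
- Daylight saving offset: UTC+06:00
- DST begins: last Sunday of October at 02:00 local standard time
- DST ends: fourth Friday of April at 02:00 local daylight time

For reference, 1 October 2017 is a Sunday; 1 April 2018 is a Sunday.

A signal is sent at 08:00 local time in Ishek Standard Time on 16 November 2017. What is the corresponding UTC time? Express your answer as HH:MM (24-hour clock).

02:00

1 October 2017 is a Sunday, so Sundays fall on 1, 8, 15, 22, 29; the last is October 29.
1 April 2018 is a Sunday, so the first Friday is April 6 and the fourth is April 27.
Daylight saving runs 29 October 2017 – 27 April 2018; 16 November 2017 is inside that window, so Ishek Standard Time is at UTC+06:00.
08:00 local − 6h = 02:00 UTC.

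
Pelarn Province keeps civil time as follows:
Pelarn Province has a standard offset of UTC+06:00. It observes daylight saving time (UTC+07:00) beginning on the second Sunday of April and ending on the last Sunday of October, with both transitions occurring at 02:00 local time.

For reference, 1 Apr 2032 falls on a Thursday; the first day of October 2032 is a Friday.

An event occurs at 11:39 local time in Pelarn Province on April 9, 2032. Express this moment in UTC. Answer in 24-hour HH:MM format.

1 April 2032 is a Thursday, so the first Sunday is April 4 and the second is April 11.
1 October 2032 is a Friday, so Sundays fall on 3, 10, 17, 24, 31; the last is October 31.
April 9, 2032 does not fall between 11 April and 31 October, so daylight saving is not in effect and Pelarn Province is at UTC+06:00.
11:39 local − 6h = 05:39 UTC.

05:39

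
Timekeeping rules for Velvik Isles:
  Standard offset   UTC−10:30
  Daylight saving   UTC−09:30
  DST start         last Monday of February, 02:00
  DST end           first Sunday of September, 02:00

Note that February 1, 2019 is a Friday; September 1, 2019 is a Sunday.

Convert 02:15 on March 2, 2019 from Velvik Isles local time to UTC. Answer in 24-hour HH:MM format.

1 February 2019 is a Friday, so Mondays fall on 4, 11, 18, 25; the last is February 25.
1 September 2019 is a Sunday, so the first Sunday is September 1.
March 2, 2019 falls between 25 February and 1 September, so daylight saving is in effect and Velvik Isles is at UTC−09:30.
02:15 local + 9h30m = 11:45 UTC.

11:45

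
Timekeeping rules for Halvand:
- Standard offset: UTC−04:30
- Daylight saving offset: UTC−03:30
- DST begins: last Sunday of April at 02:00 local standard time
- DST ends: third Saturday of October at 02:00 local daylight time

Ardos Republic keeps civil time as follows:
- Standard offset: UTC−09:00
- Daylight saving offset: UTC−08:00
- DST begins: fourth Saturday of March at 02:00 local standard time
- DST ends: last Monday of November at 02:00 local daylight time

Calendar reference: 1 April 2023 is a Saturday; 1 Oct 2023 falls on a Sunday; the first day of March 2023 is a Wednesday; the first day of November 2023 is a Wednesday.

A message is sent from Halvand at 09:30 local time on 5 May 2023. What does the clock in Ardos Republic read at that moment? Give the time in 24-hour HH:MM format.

1 April 2023 is a Saturday, so Sundays fall on 2, 9, 16, 23, 30; the last is April 30.
1 October 2023 is a Sunday, so the first Saturday is October 7 and the third is October 21.
Daylight saving runs 30 April – 21 October; 5 May 2023 is inside that window, so Halvand is at UTC−03:30.
09:30 Halvand + 3h30m = 13:00 UTC.
1 March 2023 is a Wednesday, so the first Saturday is March 4 and the fourth is March 25.
1 November 2023 is a Wednesday, so Mondays fall on 6, 13, 20, 27; the last is November 27.
At the standard offset (UTC−09:00), 13:00 UTC − 9h = 04:00 Ardos Republic standard time.
The standard-time date in Ardos Republic, 5 May 2023, lies within the daylight-saving period (25 March – 27 November), so Ardos Republic is on daylight time, UTC−08:00.
13:00 UTC − 8h = 05:00 Ardos Republic.

05:00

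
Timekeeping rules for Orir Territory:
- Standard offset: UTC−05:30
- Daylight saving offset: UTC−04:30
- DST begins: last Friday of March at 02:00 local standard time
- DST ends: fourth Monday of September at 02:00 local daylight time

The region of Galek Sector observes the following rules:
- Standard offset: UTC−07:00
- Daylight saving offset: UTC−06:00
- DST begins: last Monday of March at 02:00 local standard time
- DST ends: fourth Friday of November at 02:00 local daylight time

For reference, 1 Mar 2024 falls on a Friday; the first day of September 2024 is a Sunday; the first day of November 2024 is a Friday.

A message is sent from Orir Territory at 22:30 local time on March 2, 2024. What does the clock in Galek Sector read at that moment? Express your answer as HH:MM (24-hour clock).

21:00

1 March 2024 is a Friday, so Fridays fall on 1, 8, 15, 22, 29; the last is March 29.
1 September 2024 is a Sunday, so the first Monday is September 2 and the fourth is September 23.
March 2, 2024 does not fall between 29 March and 23 September, so daylight saving is not in effect and Orir Territory is at UTC−05:30.
22:30 Orir Territory + 5h30m = 04:00 UTC (rolling into the next day, 3 March 2024).
1 March 2024 is a Friday, so Mondays fall on 4, 11, 18, 25; the last is March 25.
1 November 2024 is a Friday, so the first Friday is November 1 and the fourth is November 22.
At the standard offset (UTC−07:00), 04:00 UTC − 7h = 21:00 Galek Sector standard time (rolling into the previous day, 2 March 2024).
The standard-time date in Galek Sector, March 2, 2024, does not fall between 25 March and 22 November, so daylight saving is not in effect and Galek Sector is at UTC−07:00.
04:00 UTC − 7h = 21:00 Galek Sector (rolling into the previous day, 2 March 2024).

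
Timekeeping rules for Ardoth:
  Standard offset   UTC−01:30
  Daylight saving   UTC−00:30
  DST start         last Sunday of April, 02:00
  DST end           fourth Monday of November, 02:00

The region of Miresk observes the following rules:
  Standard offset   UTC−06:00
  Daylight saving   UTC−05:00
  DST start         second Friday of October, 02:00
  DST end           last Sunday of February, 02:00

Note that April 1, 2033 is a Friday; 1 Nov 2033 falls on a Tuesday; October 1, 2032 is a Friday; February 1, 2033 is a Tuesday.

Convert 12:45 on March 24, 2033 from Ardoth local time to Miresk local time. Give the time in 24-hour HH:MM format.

08:15

1 April 2033 is a Friday, so Sundays fall on 3, 10, 17, 24; the last is April 24.
1 November 2033 is a Tuesday, so the first Monday is November 7 and the fourth is November 28.
March 24, 2033 is outside the daylight-saving period (24 April – 28 November), so Ardoth is on standard time, UTC−01:30.
12:45 Ardoth + 1h30m = 14:15 UTC.
1 October 2032 is a Friday, so the first Friday is October 1 and the second is October 8.
1 February 2033 is a Tuesday, so Sundays fall on 6, 13, 20, 27; the last is February 27.
At the standard offset (UTC−06:00), 14:15 UTC − 6h = 08:15 Miresk standard time.
The standard-time date in Miresk, March 24, 2033, is outside the daylight-saving period (8 October 2032 – 27 February 2033), so Miresk is on standard time, UTC−06:00.
14:15 UTC − 6h = 08:15 Miresk.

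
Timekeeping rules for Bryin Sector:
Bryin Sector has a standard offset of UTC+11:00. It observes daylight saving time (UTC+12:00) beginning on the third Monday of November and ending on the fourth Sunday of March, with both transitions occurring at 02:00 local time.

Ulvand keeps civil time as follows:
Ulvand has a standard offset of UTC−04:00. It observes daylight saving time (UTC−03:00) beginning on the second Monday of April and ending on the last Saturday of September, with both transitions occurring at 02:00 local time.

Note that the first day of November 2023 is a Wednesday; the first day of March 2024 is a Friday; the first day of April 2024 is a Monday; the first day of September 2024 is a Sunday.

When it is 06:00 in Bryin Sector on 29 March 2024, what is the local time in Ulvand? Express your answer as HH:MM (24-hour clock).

15:00

1 November 2023 is a Wednesday, so the first Monday is November 6 and the third is November 20.
1 March 2024 is a Friday, so the first Sunday is March 3 and the fourth is March 24.
29 March 2024 does not fall between 20 November 2023 and 24 March 2024, so daylight saving is not in effect and Bryin Sector is at UTC+11:00.
06:00 Bryin Sector − 11h = 19:00 UTC (rolling into the previous day, 28 March 2024).
1 April 2024 is a Monday, so the first Monday is April 1 and the second is April 8.
1 September 2024 is a Sunday, so Saturdays fall on 7, 14, 21, 28; the last is September 28.
At the standard offset (UTC−04:00), 19:00 UTC − 4h = 15:00 Ulvand standard time.
The standard-time date in Ulvand, 28 March 2024, does not fall between 8 April and 28 September, so daylight saving is not in effect and Ulvand is at UTC−04:00.
19:00 UTC − 4h = 15:00 Ulvand.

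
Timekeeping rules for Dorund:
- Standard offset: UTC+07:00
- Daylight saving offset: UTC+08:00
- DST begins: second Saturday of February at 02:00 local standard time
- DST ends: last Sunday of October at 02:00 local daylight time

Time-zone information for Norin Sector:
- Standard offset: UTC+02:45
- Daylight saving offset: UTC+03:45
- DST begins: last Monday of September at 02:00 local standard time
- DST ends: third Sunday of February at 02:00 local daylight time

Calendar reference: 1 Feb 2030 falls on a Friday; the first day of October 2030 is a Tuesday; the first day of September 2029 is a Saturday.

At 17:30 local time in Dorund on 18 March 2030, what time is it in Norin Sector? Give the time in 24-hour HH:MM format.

12:15

1 February 2030 is a Friday, so the first Saturday is February 2 and the second is February 9.
1 October 2030 is a Tuesday, so Sundays fall on 6, 13, 20, 27; the last is October 27.
18 March 2030 lies within the daylight-saving period (9 February – 27 October), so Dorund is on daylight time, UTC+08:00.
17:30 Dorund − 8h = 09:30 UTC.
1 September 2029 is a Saturday, so Mondays fall on 3, 10, 17, 24; the last is September 24.
1 February 2030 is a Friday, so the first Sunday is February 3 and the third is February 17.
At the standard offset (UTC+02:45), 09:30 UTC + 2h45m = 12:15 Norin Sector standard time.
The standard-time date in Norin Sector, 18 March 2030, is outside the daylight-saving period (24 September 2029 – 17 February 2030), so Norin Sector is on standard time, UTC+02:45.
09:30 UTC + 2h45m = 12:15 Norin Sector.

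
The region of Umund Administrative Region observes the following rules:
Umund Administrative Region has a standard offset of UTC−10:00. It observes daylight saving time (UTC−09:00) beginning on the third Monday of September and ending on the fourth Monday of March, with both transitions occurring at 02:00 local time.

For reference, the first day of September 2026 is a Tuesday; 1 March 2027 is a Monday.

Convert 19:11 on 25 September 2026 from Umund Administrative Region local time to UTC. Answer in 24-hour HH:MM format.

1 September 2026 is a Tuesday, so the first Monday is September 7 and the third is September 21.
1 March 2027 is a Monday, so the first Monday is March 1 and the fourth is March 22.
25 September 2026 falls between 21 September 2026 and 22 March 2027, so daylight saving is in effect and Umund Administrative Region is at UTC−09:00.
19:11 local + 9h = 04:11 UTC (rolling into the next day, 26 September 2026).

04:11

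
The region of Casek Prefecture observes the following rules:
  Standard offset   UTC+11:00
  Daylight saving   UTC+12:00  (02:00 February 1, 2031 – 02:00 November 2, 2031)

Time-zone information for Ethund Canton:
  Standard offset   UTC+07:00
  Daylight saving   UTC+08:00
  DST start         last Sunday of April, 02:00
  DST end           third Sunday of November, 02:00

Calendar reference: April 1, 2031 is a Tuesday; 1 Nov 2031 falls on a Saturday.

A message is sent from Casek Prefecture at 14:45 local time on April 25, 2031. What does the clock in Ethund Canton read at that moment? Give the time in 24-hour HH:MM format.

April 25, 2031 lies within the daylight-saving period (1 February – 2 November), so Casek Prefecture is on daylight time, UTC+12:00.
14:45 Casek Prefecture − 12h = 02:45 UTC.
1 April 2031 is a Tuesday, so Sundays fall on 6, 13, 20, 27; the last is April 27.
1 November 2031 is a Saturday, so the first Sunday is November 2 and the third is November 16.
At the standard offset (UTC+07:00), 02:45 UTC + 7h = 09:45 Ethund Canton standard time.
Daylight saving runs 27 April – 16 November; the standard-time date in Ethund Canton, April 25, 2031, is outside that window, so Ethund Canton is on standard time at UTC+07:00.
02:45 UTC + 7h = 09:45 Ethund Canton.

09:45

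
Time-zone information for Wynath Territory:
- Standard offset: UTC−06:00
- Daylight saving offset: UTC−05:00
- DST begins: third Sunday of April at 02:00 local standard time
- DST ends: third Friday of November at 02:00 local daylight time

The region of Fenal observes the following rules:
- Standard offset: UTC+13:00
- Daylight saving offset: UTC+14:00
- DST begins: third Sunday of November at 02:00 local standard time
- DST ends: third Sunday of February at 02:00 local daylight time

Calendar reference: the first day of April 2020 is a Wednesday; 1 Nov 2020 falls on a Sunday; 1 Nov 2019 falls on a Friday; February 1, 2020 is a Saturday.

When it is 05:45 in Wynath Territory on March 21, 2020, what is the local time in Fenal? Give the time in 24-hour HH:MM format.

00:45

1 April 2020 is a Wednesday, so the first Sunday is April 5 and the third is April 19.
1 November 2020 is a Sunday, so the first Friday is November 6 and the third is November 20.
Daylight saving runs 19 April – 20 November; March 21, 2020 is outside that window, so Wynath Territory is on standard time at UTC−06:00.
05:45 Wynath Territory + 6h = 11:45 UTC.
1 November 2019 is a Friday, so the first Sunday is November 3 and the third is November 17.
1 February 2020 is a Saturday, so the first Sunday is February 2 and the third is February 16.
At the standard offset (UTC+13:00), 11:45 UTC + 13h = 00:45 Fenal standard time (rolling into the next day, 22 March 2020).
Daylight saving runs 17 November 2019 – 16 February 2020; the standard-time date in Fenal, March 22, 2020, is outside that window, so Fenal is on standard time at UTC+13:00.
11:45 UTC + 13h = 00:45 Fenal (rolling into the next day, 22 March 2020).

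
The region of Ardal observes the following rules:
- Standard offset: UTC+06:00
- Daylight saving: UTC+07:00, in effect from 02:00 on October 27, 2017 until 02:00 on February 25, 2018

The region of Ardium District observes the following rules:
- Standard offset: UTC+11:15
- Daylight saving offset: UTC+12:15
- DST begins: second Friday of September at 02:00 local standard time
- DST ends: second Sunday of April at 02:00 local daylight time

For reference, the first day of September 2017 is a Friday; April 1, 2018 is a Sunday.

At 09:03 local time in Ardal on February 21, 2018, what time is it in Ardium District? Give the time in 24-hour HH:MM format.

February 21, 2018 falls between 27 October 2017 and 25 February 2018, so daylight saving is in effect and Ardal is at UTC+07:00.
09:03 Ardal − 7h = 02:03 UTC.
1 September 2017 is a Friday, so the first Friday is September 1 and the second is September 8.
1 April 2018 is a Sunday, so the first Sunday is April 1 and the second is April 8.
At the standard offset (UTC+11:15), 02:03 UTC + 11h15m = 13:18 Ardium District standard time.
The standard-time date in Ardium District, February 21, 2018, falls between 8 September 2017 and 8 April 2018, so daylight saving is in effect and Ardium District is at UTC+12:15.
02:03 UTC + 12h15m = 14:18 Ardium District.

14:18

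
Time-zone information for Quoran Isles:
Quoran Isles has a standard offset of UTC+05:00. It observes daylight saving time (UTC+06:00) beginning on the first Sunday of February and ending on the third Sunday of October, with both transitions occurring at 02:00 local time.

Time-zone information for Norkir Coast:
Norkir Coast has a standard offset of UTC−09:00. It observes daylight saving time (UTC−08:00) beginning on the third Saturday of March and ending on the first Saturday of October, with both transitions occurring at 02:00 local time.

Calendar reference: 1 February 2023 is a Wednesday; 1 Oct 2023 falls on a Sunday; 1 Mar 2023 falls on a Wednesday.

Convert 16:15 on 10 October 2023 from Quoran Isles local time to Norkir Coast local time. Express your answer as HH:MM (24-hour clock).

01:15

1 February 2023 is a Wednesday, so the first Sunday is February 5.
1 October 2023 is a Sunday, so the first Sunday is October 1 and the third is October 15.
Daylight saving runs 5 February – 15 October; 10 October 2023 is inside that window, so Quoran Isles is at UTC+06:00.
16:15 Quoran Isles − 6h = 10:15 UTC.
1 March 2023 is a Wednesday, so the first Saturday is March 4 and the third is March 18.
1 October 2023 is a Sunday, so the first Saturday is October 7.
At the standard offset (UTC−09:00), 10:15 UTC − 9h = 01:15 Norkir Coast standard time.
Daylight saving runs 18 March – 7 October; the standard-time date in Norkir Coast, 10 October 2023, is outside that window, so Norkir Coast is on standard time at UTC−09:00.
10:15 UTC − 9h = 01:15 Norkir Coast.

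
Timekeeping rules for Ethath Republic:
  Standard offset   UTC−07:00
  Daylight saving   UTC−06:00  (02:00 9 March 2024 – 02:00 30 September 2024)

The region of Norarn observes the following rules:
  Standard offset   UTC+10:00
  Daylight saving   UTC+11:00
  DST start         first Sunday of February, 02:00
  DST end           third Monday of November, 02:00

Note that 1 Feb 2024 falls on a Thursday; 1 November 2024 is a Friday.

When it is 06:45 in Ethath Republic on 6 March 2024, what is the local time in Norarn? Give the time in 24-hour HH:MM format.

00:45

6 March 2024 is outside the daylight-saving period (9 March – 30 September), so Ethath Republic is on standard time, UTC−07:00.
06:45 Ethath Republic + 7h = 13:45 UTC.
1 February 2024 is a Thursday, so the first Sunday is February 4.
1 November 2024 is a Friday, so the first Monday is November 4 and the third is November 18.
At the standard offset (UTC+10:00), 13:45 UTC + 10h = 23:45 Norarn standard time.
The standard-time date in Norarn, 6 March 2024, falls between 4 February and 18 November, so daylight saving is in effect and Norarn is at UTC+11:00.
13:45 UTC + 11h = 00:45 Norarn (rolling into the next day, 7 March 2024).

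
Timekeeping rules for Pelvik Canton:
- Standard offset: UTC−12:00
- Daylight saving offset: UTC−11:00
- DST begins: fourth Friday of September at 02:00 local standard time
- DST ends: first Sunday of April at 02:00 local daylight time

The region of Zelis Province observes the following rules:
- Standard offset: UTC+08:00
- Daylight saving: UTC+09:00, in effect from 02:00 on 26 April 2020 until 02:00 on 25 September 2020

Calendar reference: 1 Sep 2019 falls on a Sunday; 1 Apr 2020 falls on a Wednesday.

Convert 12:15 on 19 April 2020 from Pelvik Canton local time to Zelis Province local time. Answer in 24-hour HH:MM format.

08:15

1 September 2019 is a Sunday, so the first Friday is September 6 and the fourth is September 27.
1 April 2020 is a Wednesday, so the first Sunday is April 5.
Daylight saving runs 27 September 2019 – 5 April 2020; 19 April 2020 is outside that window, so Pelvik Canton is on standard time at UTC−12:00.
12:15 Pelvik Canton + 12h = 00:15 UTC (rolling into the next day, 20 April 2020).
At the standard offset (UTC+08:00), 00:15 UTC + 8h = 08:15 Zelis Province standard time.
Daylight saving runs 26 April – 25 September; the standard-time date in Zelis Province, 20 April 2020, is outside that window, so Zelis Province is on standard time at UTC+08:00.
00:15 UTC + 8h = 08:15 Zelis Province.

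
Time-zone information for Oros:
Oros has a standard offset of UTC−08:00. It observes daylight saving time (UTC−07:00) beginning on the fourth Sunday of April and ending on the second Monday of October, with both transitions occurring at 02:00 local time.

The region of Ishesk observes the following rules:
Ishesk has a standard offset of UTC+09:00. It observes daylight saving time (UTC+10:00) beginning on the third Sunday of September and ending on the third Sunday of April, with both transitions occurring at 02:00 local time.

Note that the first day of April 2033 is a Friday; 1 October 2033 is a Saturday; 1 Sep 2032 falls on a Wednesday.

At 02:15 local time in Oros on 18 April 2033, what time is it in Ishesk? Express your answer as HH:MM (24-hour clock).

19:15

1 April 2033 is a Friday, so the first Sunday is April 3 and the fourth is April 24.
1 October 2033 is a Saturday, so the first Monday is October 3 and the second is October 10.
18 April 2033 does not fall between 24 April and 10 October, so daylight saving is not in effect and Oros is at UTC−08:00.
02:15 Oros + 8h = 10:15 UTC.
1 September 2032 is a Wednesday, so the first Sunday is September 5 and the third is September 19.
1 April 2033 is a Friday, so the first Sunday is April 3 and the third is April 17.
At the standard offset (UTC+09:00), 10:15 UTC + 9h = 19:15 Ishesk standard time.
Daylight saving runs 19 September 2032 – 17 April 2033; the standard-time date in Ishesk, 18 April 2033, is outside that window, so Ishesk is on standard time at UTC+09:00.
10:15 UTC + 9h = 19:15 Ishesk.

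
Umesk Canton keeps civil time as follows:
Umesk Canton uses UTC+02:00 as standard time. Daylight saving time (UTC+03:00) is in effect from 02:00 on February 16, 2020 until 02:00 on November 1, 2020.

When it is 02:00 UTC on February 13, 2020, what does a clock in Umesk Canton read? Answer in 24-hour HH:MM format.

At the standard offset (UTC+02:00), 02:00 UTC + 2h = 04:00 Umesk Canton standard time.
The standard-time date in Umesk Canton, February 13, 2020, is outside the daylight-saving period (16 February – 1 November), so Umesk Canton is on standard time, UTC+02:00.
02:00 UTC + 2h = 04:00 local.

04:00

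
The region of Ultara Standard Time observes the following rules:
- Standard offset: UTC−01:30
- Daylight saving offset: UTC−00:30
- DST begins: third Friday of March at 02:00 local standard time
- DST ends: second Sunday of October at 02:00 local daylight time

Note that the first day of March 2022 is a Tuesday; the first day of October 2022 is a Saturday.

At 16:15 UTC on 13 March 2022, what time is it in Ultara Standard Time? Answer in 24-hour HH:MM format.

14:45

1 March 2022 is a Tuesday, so the first Friday is March 4 and the third is March 18.
1 October 2022 is a Saturday, so the first Sunday is October 2 and the second is October 9.
At the standard offset (UTC−01:30), 16:15 UTC − 1h30m = 14:45 Ultara Standard Time standard time.
The standard-time date in Ultara Standard Time, 13 March 2022, is outside the daylight-saving period (18 March – 9 October), so Ultara Standard Time is on standard time, UTC−01:30.
16:15 UTC − 1h30m = 14:45 local.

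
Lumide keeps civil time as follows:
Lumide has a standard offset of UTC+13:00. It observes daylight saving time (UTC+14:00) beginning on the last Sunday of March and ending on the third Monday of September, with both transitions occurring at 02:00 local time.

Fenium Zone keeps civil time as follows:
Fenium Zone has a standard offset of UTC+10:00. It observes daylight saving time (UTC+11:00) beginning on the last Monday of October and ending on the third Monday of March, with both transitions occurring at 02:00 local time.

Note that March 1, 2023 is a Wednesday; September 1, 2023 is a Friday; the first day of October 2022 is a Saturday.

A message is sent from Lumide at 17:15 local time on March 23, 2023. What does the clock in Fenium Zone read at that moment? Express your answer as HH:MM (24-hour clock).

1 March 2023 is a Wednesday, so Sundays fall on 5, 12, 19, 26; the last is March 26.
1 September 2023 is a Friday, so the first Monday is September 4 and the third is September 18.
Daylight saving runs 26 March – 18 September; March 23, 2023 is outside that window, so Lumide is on standard time at UTC+13:00.
17:15 Lumide − 13h = 04:15 UTC.
1 October 2022 is a Saturday, so Mondays fall on 3, 10, 17, 24, 31; the last is October 31.
1 March 2023 is a Wednesday, so the first Monday is March 6 and the third is March 20.
At the standard offset (UTC+10:00), 04:15 UTC + 10h = 14:15 Fenium Zone standard time.
Daylight saving runs 31 October 2022 – 20 March 2023; the standard-time date in Fenium Zone, March 23, 2023, is outside that window, so Fenium Zone is on standard time at UTC+10:00.
04:15 UTC + 10h = 14:15 Fenium Zone.

14:15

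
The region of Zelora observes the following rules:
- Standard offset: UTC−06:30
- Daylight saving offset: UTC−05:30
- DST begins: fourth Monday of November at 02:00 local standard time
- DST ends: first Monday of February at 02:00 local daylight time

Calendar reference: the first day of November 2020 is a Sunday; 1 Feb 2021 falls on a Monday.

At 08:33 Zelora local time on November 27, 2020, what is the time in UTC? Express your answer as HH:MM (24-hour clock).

1 November 2020 is a Sunday, so the first Monday is November 2 and the fourth is November 23.
1 February 2021 is a Monday, so the first Monday is February 1.
November 27, 2020 lies within the daylight-saving period (23 November 2020 – 1 February 2021), so Zelora is on daylight time, UTC−05:30.
08:33 local + 5h30m = 14:03 UTC.

14:03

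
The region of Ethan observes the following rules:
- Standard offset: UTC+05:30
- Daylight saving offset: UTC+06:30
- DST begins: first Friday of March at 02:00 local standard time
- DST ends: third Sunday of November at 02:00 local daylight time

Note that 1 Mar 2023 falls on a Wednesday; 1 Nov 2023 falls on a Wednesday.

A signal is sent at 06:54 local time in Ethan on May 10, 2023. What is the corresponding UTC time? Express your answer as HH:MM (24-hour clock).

1 March 2023 is a Wednesday, so the first Friday is March 3.
1 November 2023 is a Wednesday, so the first Sunday is November 5 and the third is November 19.
May 10, 2023 falls between 3 March and 19 November, so daylight saving is in effect and Ethan is at UTC+06:30.
06:54 local − 6h30m = 00:24 UTC.

00:24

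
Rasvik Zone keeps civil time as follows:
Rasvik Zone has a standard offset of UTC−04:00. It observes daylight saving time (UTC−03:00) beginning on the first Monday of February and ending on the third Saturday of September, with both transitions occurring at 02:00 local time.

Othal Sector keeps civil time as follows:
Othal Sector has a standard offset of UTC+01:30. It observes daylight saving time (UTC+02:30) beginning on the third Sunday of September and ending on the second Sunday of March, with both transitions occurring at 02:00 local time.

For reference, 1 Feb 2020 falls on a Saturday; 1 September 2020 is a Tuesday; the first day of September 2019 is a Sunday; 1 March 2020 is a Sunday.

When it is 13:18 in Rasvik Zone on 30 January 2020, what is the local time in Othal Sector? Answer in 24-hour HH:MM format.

19:48

1 February 2020 is a Saturday, so the first Monday is February 3.
1 September 2020 is a Tuesday, so the first Saturday is September 5 and the third is September 19.
30 January 2020 is outside the daylight-saving period (3 February – 19 September), so Rasvik Zone is on standard time, UTC−04:00.
13:18 Rasvik Zone + 4h = 17:18 UTC.
1 September 2019 is a Sunday, so the first Sunday is September 1 and the third is September 15.
1 March 2020 is a Sunday, so the first Sunday is March 1 and the second is March 8.
At the standard offset (UTC+01:30), 17:18 UTC + 1h30m = 18:48 Othal Sector standard time.
Daylight saving runs 15 September 2019 – 8 March 2020; the standard-time date in Othal Sector, 30 January 2020, is inside that window, so Othal Sector is at UTC+02:30.
17:18 UTC + 2h30m = 19:48 Othal Sector.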